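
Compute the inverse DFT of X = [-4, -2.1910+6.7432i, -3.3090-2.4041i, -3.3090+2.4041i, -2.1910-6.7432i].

x[n] = (1/5) Σ(k=0 to 4) X[k] · e^(2πikn/5)

Computing each x[n]:
x[0] = -3
x[1] = -2
x[2] = -3
x[3] = 2
x[4] = 2

x = [-3, -2, -3, 2, 2]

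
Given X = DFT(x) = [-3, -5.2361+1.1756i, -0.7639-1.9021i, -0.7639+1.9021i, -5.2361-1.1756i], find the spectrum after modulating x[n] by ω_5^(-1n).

Modulation property: DFT(ω_5^(-1n)·x[n]) = X[(k-1) mod 5], so circularly shift X by 1 positions.

X[k-1] = [-5.2361-1.1756i, -3, -5.2361+1.1756i, -0.7639-1.9021i, -0.7639+1.9021i]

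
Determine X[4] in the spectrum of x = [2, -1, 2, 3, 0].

X[4] = Σ(n=0 to 4) x[n] · ω_5^(4n) where ω_5 = e^(-2πi/5)
= (2)·ω_5^0 + (-1)·ω_5^4 + (2)·ω_5^8 + (3)·ω_5^12 + (0)·ω_5^16

X[4] = -2.3541-1.5388i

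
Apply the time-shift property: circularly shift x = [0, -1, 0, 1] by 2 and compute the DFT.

Time shift by 2: X_shifted[k] = ω_4^(2k) · X[k]
Shifted x = [0, 1, 0, -1]

DFT(x[n-2]) = [0, -2i, 0, 2i]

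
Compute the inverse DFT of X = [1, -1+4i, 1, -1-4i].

x[n] = (1/4) Σ(k=0 to 3) X[k] · e^(2πikn/4)

Computing each x[n]:
x[0] = 0
x[1] = -2
x[2] = 1
x[3] = 2

x = [0, -2, 1, 2]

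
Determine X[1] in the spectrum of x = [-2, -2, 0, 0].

X[1] = Σ(n=0 to 3) x[n] · ω_4^(1n) where ω_4 = e^(-2πi/4)
= (-2)·ω_4^0 + (-2)·ω_4^1 + (0)·ω_4^2 + (0)·ω_4^3

X[1] = -2+2i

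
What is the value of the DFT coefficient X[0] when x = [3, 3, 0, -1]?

X[0] = Σ(n=0 to 3) x[n] · ω_4^0 = Σ x[n]
= (3) + (3) + (0) + (-1)

X[0] = 5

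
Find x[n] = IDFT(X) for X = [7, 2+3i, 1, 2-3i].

x[n] = (1/4) Σ(k=0 to 3) X[k] · e^(2πikn/4)

Computing each x[n]:
x[0] = 3
x[1] = 0
x[2] = 1
x[3] = 3

x = [3, 0, 1, 3]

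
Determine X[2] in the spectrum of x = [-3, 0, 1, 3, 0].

X[2] = Σ(n=0 to 4) x[n] · ω_5^(2n) where ω_5 = e^(-2πi/5)
= (-3)·ω_5^0 + (0)·ω_5^2 + (1)·ω_5^4 + (3)·ω_5^6 + (0)·ω_5^8

X[2] = -1.7639-1.9021i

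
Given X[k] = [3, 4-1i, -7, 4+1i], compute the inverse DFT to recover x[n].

x[n] = (1/4) Σ(k=0 to 3) X[k] · e^(2πikn/4)

Computing each x[n]:
x[0] = 1
x[1] = 3
x[2] = -3
x[3] = 2

x = [1, 3, -3, 2]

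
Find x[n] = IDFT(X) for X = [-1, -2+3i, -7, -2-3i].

x[n] = (1/4) Σ(k=0 to 3) X[k] · e^(2πikn/4)

Computing each x[n]:
x[0] = -3
x[1] = 0
x[2] = -1
x[3] = 3

x = [-3, 0, -1, 3]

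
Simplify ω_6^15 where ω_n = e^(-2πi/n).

Since ω_6^6 = 1, powers reduce modulo 6.
15 mod 6 = 3
So ω_6^15 = ω_6^3 = e^(-2πi·3/6)

ω_6^15 = ω_6^3 = -1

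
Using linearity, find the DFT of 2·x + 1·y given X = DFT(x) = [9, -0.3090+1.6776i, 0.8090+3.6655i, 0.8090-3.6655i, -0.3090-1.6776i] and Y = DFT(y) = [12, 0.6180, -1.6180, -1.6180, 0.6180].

By linearity: DFT(2x + 1y) = 2·DFT(x) + 1·DFT(y)
= 2·[9, -0.3090+1.6776i, 0.8090+3.6655i, 0.8090-3.6655i, -0.3090-1.6776i] + 1·[12, 0.6180, -1.6180, -1.6180, 0.6180]

Computing element-wise:
Z[0] = 2·(9) + 1·(12) = 30
Z[1] = 2·(-0.3090+1.6776i) + 1·(0.6180) = 3.3552i
Z[2] = 2·(0.8090+3.6655i) + 1·(-1.6180) = 7.3310i
Z[3] = 2·(0.8090-3.6655i) + 1·(-1.6180) = -7.3310i
Z[4] = 2·(-0.3090-1.6776i) + 1·(0.6180) = -3.3552i

DFT(2x + 1y) = 2·X + 1·Y = [30, 3.3552i, 7.3310i, -7.3310i, -3.3552i]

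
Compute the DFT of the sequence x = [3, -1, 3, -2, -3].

X[k] = Σ(n=0 to 4) x[n] · ω_5^(nk)
where ω_5 = e^(-2πi/5)

Computing each X[k]:
X[0] = 0
X[1] = 0.9549-4.8410i
X[2] = 6.5451+3.5797i
X[3] = 6.5451-3.5797i
X[4] = 0.9549+4.8410i

X = [0, 0.9549-4.8410i, 6.5451+3.5797i, 6.5451-3.5797i, 0.9549+4.8410i]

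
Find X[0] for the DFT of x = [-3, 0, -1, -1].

X[0] = Σ(n=0 to 3) x[n] · ω_4^0 = Σ x[n]
= (-3) + (0) + (-1) + (-1)

X[0] = -5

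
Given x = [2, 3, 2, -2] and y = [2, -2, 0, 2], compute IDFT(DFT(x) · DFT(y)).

(x ⊛ y)[n] = Σ(m=0 to 3) x[m] · y[(n-m) mod 4]

Computing each output sample:
(x ⊛ y)[0] = 14
(x ⊛ y)[1] = 6
(x ⊛ y)[2] = -6
(x ⊛ y)[3] = -4

x ⊛ y = [14, 6, -6, -4]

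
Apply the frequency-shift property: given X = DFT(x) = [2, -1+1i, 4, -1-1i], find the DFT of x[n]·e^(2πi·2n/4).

Modulation property: DFT(ω_4^(-2n)·x[n]) = X[(k-2) mod 4], so circularly shift X by 2 positions.

X[k-2] = [4, -1-1i, 2, -1+1i]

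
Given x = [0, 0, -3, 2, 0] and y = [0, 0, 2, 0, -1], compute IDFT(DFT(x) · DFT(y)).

(x ⊛ y)[n] = Σ(m=0 to 4) x[m] · y[(n-m) mod 5]

Computing each output sample:
(x ⊛ y)[0] = 4
(x ⊛ y)[1] = 3
(x ⊛ y)[2] = -2
(x ⊛ y)[3] = 0
(x ⊛ y)[4] = -6

x ⊛ y = [4, 3, -2, 0, -6]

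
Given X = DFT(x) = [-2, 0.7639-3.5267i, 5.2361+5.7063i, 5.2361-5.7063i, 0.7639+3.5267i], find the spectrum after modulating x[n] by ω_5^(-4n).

Modulation property: DFT(ω_5^(-4n)·x[n]) = X[(k-4) mod 5], so circularly shift X by 4 positions.

X[k-4] = [0.7639-3.5267i, 5.2361+5.7063i, 5.2361-5.7063i, 0.7639+3.5267i, -2]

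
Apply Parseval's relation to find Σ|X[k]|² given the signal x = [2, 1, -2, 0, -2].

Parseval: Σ|x[n]|² = (1/N)Σ|X[k]|², so Σ|X[k]|² = N·Σ|x[n]|² = 5·13.0000

Σ|X[k]|² = N·Σ|x[n]|² = 5·13.0000 = 65.0000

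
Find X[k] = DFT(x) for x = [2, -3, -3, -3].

X[k] = Σ(n=0 to 3) x[n] · ω_4^(nk)
where ω_4 = e^(-2πi/4)

Computing each X[k]:
X[0] = -7
X[1] = 5
X[2] = 5
X[3] = 5

X = [-7, 5, 5, 5]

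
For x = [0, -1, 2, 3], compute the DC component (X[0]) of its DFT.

X[0] = Σ(n=0 to 3) x[n] · ω_4^0 = Σ x[n]
= (0) + (-1) + (2) + (3)

X[0] = 4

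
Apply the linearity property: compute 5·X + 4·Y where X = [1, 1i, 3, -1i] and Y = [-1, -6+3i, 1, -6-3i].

By linearity: DFT(5x + 4y) = 5·DFT(x) + 4·DFT(y)
= 5·[1, 1i, 3, -1i] + 4·[-1, -6+3i, 1, -6-3i]

Computing element-wise:
Z[0] = 5·(1) + 4·(-1) = 1
Z[1] = 5·(1i) + 4·(-6+3i) = -24+17i
Z[2] = 5·(3) + 4·(1) = 19
Z[3] = 5·(-1i) + 4·(-6-3i) = -24-17i

DFT(5x + 4y) = 5·X + 4·Y = [1, -24+17i, 19, -24-17i]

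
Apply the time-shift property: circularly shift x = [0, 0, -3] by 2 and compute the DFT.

Time shift by 2: X_shifted[k] = ω_3^(2k) · X[k]
Shifted x = [0, -3, 0]

DFT(x[n-2]) = [-3, 1.5000+2.5981i, 1.5000-2.5981i]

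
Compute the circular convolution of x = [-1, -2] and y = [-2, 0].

(x ⊛ y)[n] = Σ(m=0 to 1) x[m] · y[(n-m) mod 2]

Computing each output sample:
(x ⊛ y)[0] = 2
(x ⊛ y)[1] = 4

x ⊛ y = [2, 4]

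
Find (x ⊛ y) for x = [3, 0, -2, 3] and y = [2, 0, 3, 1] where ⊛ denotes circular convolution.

(x ⊛ y)[n] = Σ(m=0 to 3) x[m] · y[(n-m) mod 4]

Computing each output sample:
(x ⊛ y)[0] = 0
(x ⊛ y)[1] = 7
(x ⊛ y)[2] = 8
(x ⊛ y)[3] = 9

x ⊛ y = [0, 7, 8, 9]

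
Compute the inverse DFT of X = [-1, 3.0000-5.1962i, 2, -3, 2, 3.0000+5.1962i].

x[n] = (1/6) Σ(k=0 to 5) X[k] · e^(2πikn/6)

Computing each x[n]:
x[0] = 1
x[1] = 2
x[2] = 0
x[3] = 0
x[4] = -3
x[5] = -1

x = [1, 2, 0, 0, -3, -1]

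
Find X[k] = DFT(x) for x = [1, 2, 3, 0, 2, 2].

X[k] = Σ(n=0 to 5) x[n] · ω_6^(nk)
where ω_6 = e^(-2πi/6)

Computing each X[k]:
X[0] = 10
X[1] = 0.5000-0.8660i
X[2] = -3.5000+0.8660i
X[3] = 2
X[4] = -3.5000-0.8660i
X[5] = 0.5000+0.8660i

X = [10, 0.5000-0.8660i, -3.5000+0.8660i, 2, -3.5000-0.8660i, 0.5000+0.8660i]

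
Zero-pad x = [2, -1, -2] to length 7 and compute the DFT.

Original 3-point DFT: [-1, 3.5000-0.8660i, 3.5000+0.8660i]
Zero-padded 7-point DFT provides frequency interpolation.

DFT_7([x, 0, ...]) = [-1, 1.8216+2.7317i, 4.0245+0.1072i, 1.6540-1.1298i, 1.6540+1.1298i, 4.0245-0.1072i, 1.8216-2.7317i]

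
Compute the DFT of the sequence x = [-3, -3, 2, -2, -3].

X[k] = Σ(n=0 to 4) x[n] · ω_5^(nk)
where ω_5 = e^(-2πi/5)

Computing each X[k]:
X[0] = -9
X[1] = -4.8541-2.3511i
X[2] = 1.8541+3.8042i
X[3] = 1.8541-3.8042i
X[4] = -4.8541+2.3511i

X = [-9, -4.8541-2.3511i, 1.8541+3.8042i, 1.8541-3.8042i, -4.8541+2.3511i]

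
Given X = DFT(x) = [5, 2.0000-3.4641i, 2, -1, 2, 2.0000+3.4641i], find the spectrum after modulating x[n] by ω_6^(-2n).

Modulation property: DFT(ω_6^(-2n)·x[n]) = X[(k-2) mod 6], so circularly shift X by 2 positions.

X[k-2] = [2, 2.0000+3.4641i, 5, 2.0000-3.4641i, 2, -1]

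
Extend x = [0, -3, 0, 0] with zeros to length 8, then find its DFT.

Original 4-point DFT: [-3, 3i, 3, -3i]
Zero-padded 8-point DFT provides frequency interpolation.

DFT_8([x, 0, ...]) = [-3, -2.1213+2.1213i, 3i, 2.1213+2.1213i, 3, 2.1213-2.1213i, -3i, -2.1213-2.1213i]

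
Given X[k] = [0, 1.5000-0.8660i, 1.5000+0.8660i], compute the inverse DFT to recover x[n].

x[n] = (1/3) Σ(k=0 to 2) X[k] · e^(2πikn/3)

Computing each x[n]:
x[0] = 1
x[1] = 0
x[2] = -1

x = [1, 0, -1]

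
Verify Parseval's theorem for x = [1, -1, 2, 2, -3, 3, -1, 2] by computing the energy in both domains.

Time domain:
Σ|x[n]|² = |1|² + |-1|² + |2|² + |2|² + |-3|² + |3|² + |-1|² + |2|² = 33.0000

Frequency domain:
(1/8)Σ|X[k]|² = (1/8)(|5|² + |1.1716-0.1716i|² + |-3+2i|² + |6.8284+5.8284i|² + |-7|² + |6.8284-5.8284i|² + |-3-2i|² + |1.1716+0.1716i|²) = (1/8)·264.0000 = 33.0000

Both sides agree, confirming Parseval's theorem.

Σ|x[n]|² = (1/N)Σ|X[k]|² = 33.0000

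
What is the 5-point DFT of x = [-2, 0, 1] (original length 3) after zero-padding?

Original 3-point DFT: [-1, -2.5000+0.8660i, -2.5000-0.8660i]
Zero-padded 5-point DFT provides frequency interpolation.

DFT_5([x, 0, ...]) = [-1, -2.8090-0.5878i, -1.6910+0.9511i, -1.6910-0.9511i, -2.8090+0.5878i]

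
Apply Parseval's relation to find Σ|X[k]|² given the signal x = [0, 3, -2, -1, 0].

Parseval: Σ|x[n]|² = (1/N)Σ|X[k]|², so Σ|X[k]|² = N·Σ|x[n]|² = 5·14.0000

Σ|X[k]|² = N·Σ|x[n]|² = 5·14.0000 = 70.0000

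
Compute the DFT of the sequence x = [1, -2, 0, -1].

X[k] = Σ(n=0 to 3) x[n] · ω_4^(nk)
where ω_4 = e^(-2πi/4)

Computing each X[k]:
X[0] = -2
X[1] = 1+1i
X[2] = 4
X[3] = 1-1i

X = [-2, 1+1i, 4, 1-1i]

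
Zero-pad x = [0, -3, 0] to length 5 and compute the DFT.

Original 3-point DFT: [-3, 1.5000+2.5981i, 1.5000-2.5981i]
Zero-padded 5-point DFT provides frequency interpolation.

DFT_5([x, 0, ...]) = [-3, -0.9271+2.8532i, 2.4271+1.7634i, 2.4271-1.7634i, -0.9271-2.8532i]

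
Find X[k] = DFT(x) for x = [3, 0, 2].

X[k] = Σ(n=0 to 2) x[n] · ω_3^(nk)
where ω_3 = e^(-2πi/3)

Computing each X[k]:
X[0] = 5
X[1] = 2.0000+1.7321i
X[2] = 2.0000-1.7321i

X = [5, 2.0000+1.7321i, 2.0000-1.7321i]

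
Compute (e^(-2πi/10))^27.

Since ω_10^10 = 1, powers reduce modulo 10.
27 mod 10 = 7
So ω_10^27 = ω_10^7 = e^(-2πi·7/10)

ω_10^27 = ω_10^7 = -0.3090+0.9511i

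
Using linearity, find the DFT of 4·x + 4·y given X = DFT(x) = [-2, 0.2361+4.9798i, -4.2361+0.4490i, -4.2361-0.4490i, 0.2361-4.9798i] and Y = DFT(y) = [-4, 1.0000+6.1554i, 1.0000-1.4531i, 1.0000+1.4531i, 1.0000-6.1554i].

By linearity: DFT(4x + 4y) = 4·DFT(x) + 4·DFT(y)
= 4·[-2, 0.2361+4.9798i, -4.2361+0.4490i, -4.2361-0.4490i, 0.2361-4.9798i] + 4·[-4, 1.0000+6.1554i, 1.0000-1.4531i, 1.0000+1.4531i, 1.0000-6.1554i]

Computing element-wise:
Z[0] = 4·(-2) + 4·(-4) = -24
Z[1] = 4·(0.2361+4.9798i) + 4·(1.0000+6.1554i) = 4.9444+44.5408i
Z[2] = 4·(-4.2361+0.4490i) + 4·(1.0000-1.4531i) = -12.9444-4.0164i
Z[3] = 4·(-4.2361-0.4490i) + 4·(1.0000+1.4531i) = -12.9444+4.0164i
Z[4] = 4·(0.2361-4.9798i) + 4·(1.0000-6.1554i) = 4.9444-44.5408i

DFT(4x + 4y) = 4·X + 4·Y = [-24, 4.9444+44.5408i, -12.9444-4.0164i, -12.9444+4.0164i, 4.9444-44.5408i]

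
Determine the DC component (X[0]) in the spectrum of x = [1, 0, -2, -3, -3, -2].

X[0] = Σ(n=0 to 5) x[n] · ω_6^0 = Σ x[n]
= (1) + (0) + (-2) + (-3) + (-3) + (-2)

X[0] = -9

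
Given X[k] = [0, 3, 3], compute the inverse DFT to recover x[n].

x[n] = (1/3) Σ(k=0 to 2) X[k] · e^(2πikn/3)

Computing each x[n]:
x[0] = 2
x[1] = -1
x[2] = -1

x = [2, -1, -1]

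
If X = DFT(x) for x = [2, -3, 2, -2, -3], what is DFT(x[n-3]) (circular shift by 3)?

Time shift by 3: X_shifted[k] = ω_5^(3k) · X[k]
Shifted x = [2, -2, -3, 2, -3]

DFT(x[n-3]) = [-4, 1.2639+1.9879i, 5.7361-5.3431i, 5.7361+5.3431i, 1.2639-1.9879i]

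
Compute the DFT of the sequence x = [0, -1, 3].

X[k] = Σ(n=0 to 2) x[n] · ω_3^(nk)
where ω_3 = e^(-2πi/3)

Computing each X[k]:
X[0] = 2
X[1] = -1.0000+3.4641i
X[2] = -1.0000-3.4641i

X = [2, -1.0000+3.4641i, -1.0000-3.4641i]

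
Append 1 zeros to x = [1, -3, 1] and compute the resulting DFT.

Original 3-point DFT: [-1, 2.0000+3.4641i, 2.0000-3.4641i]
Zero-padded 4-point DFT provides frequency interpolation.

DFT_4([x, 0, ...]) = [-1, 3i, 5, -3i]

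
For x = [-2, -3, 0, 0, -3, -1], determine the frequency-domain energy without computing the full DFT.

Parseval: Σ|x[n]|² = (1/N)Σ|X[k]|², so Σ|X[k]|² = N·Σ|x[n]|² = 6·23.0000

Σ|X[k]|² = N·Σ|x[n]|² = 6·23.0000 = 138.0000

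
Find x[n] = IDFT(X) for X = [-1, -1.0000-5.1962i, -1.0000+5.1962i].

x[n] = (1/3) Σ(k=0 to 2) X[k] · e^(2πikn/3)

Computing each x[n]:
x[0] = -1
x[1] = 3
x[2] = -3

x = [-1, 3, -3]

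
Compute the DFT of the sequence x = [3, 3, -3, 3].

X[k] = Σ(n=0 to 3) x[n] · ω_4^(nk)
where ω_4 = e^(-2πi/4)

Computing each X[k]:
X[0] = 6
X[1] = 6
X[2] = -6
X[3] = 6

X = [6, 6, -6, 6]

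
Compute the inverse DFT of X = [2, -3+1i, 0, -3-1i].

x[n] = (1/4) Σ(k=0 to 3) X[k] · e^(2πikn/4)

Computing each x[n]:
x[0] = -1
x[1] = 0
x[2] = 2
x[3] = 1

x = [-1, 0, 2, 1]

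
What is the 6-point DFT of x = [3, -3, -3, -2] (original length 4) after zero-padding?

Original 4-point DFT: [-5, 6+1i, 5, 6-1i]
Zero-padded 6-point DFT provides frequency interpolation.

DFT_6([x, 0, ...]) = [-5, 5.0000+5.1962i, 4, 5, 4, 5.0000-5.1962i]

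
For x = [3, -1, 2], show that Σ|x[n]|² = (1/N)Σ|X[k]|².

Time domain:
Σ|x[n]|² = |3|² + |-1|² + |2|² = 14.0000

Frequency domain:
(1/3)Σ|X[k]|² = (1/3)(|4|² + |2.5000+2.5981i|² + |2.5000-2.5981i|²) = (1/3)·42.0000 = 14.0000

Both sides agree, confirming Parseval's theorem.

Σ|x[n]|² = (1/N)Σ|X[k]|² = 14.0000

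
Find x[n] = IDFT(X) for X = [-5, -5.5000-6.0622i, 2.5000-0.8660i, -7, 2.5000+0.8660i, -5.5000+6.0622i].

x[n] = (1/6) Σ(k=0 to 5) X[k] · e^(2πikn/6)

Computing each x[n]:
x[0] = -3
x[1] = 1
x[2] = 0
x[3] = 3
x[4] = -3
x[5] = -3

x = [-3, 1, 0, 3, -3, -3]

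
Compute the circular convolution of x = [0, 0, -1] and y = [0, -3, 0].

(x ⊛ y)[n] = Σ(m=0 to 2) x[m] · y[(n-m) mod 3]

Computing each output sample:
(x ⊛ y)[0] = 3
(x ⊛ y)[1] = 0
(x ⊛ y)[2] = 0

x ⊛ y = [3, 0, 0]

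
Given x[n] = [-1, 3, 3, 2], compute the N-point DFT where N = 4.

X[k] = Σ(n=0 to 3) x[n] · ω_4^(nk)
where ω_4 = e^(-2πi/4)

Computing each X[k]:
X[0] = 7
X[1] = -4-1i
X[2] = -3
X[3] = -4+1i

X = [7, -4-1i, -3, -4+1i]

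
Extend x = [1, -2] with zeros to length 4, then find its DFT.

Original 2-point DFT: [-1, 3]
Zero-padded 4-point DFT provides frequency interpolation.

DFT_4([x, 0, ...]) = [-1, 1+2i, 3, 1-2i]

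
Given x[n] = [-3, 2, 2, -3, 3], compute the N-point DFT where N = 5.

X[k] = Σ(n=0 to 4) x[n] · ω_5^(nk)
where ω_5 = e^(-2πi/5)

Computing each X[k]:
X[0] = 1
X[1] = -0.6459-1.9879i
X[2] = -7.3541+5.3431i
X[3] = -7.3541-5.3431i
X[4] = -0.6459+1.9879i

X = [1, -0.6459-1.9879i, -7.3541+5.3431i, -7.3541-5.3431i, -0.6459+1.9879i]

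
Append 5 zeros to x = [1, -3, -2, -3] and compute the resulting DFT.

Original 4-point DFT: [-7, 3, 5, 3]
Zero-padded 9-point DFT provides frequency interpolation.

DFT_9([x, 0, ...]) = [-7, -0.1454+6.4961i, 3.8584+1.0404i, 0.5000+0.8660i, 3.7870+2.3386i, 3.7870-2.3386i, 0.5000-0.8660i, 3.8584-1.0404i, -0.1454-6.4961i]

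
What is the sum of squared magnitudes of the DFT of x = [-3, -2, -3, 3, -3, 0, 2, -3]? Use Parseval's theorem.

Parseval: Σ|x[n]|² = (1/N)Σ|X[k]|², so Σ|X[k]|² = N·Σ|x[n]|² = 8·53.0000

Σ|X[k]|² = N·Σ|x[n]|² = 8·53.0000 = 424.0000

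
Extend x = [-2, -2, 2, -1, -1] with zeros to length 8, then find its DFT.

Original 5-point DFT: [-4, -3.7361-0.8123i, 0.7361+3.4410i, 0.7361-3.4410i, -3.7361+0.8123i]
Zero-padded 8-point DFT provides frequency interpolation.

DFT_8([x, 0, ...]) = [-4, -1.7071+0.1213i, -5+1i, -0.2929+4.1213i, 2, -0.2929-4.1213i, -5-1i, -1.7071-0.1213i]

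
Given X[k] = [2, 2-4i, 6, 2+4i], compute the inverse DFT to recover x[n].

x[n] = (1/4) Σ(k=0 to 3) X[k] · e^(2πikn/4)

Computing each x[n]:
x[0] = 3
x[1] = 1
x[2] = 1
x[3] = -3

x = [3, 1, 1, -3]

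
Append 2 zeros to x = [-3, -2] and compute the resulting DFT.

Original 2-point DFT: [-5, -1]
Zero-padded 4-point DFT provides frequency interpolation.

DFT_4([x, 0, ...]) = [-5, -3+2i, -1, -3-2i]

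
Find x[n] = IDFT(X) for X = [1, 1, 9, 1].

x[n] = (1/4) Σ(k=0 to 3) X[k] · e^(2πikn/4)

Computing each x[n]:
x[0] = 3
x[1] = -2
x[2] = 2
x[3] = -2

x = [3, -2, 2, -2]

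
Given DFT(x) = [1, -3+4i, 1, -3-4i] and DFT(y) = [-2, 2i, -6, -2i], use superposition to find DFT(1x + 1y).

By linearity: DFT(1x + 1y) = 1·DFT(x) + 1·DFT(y)
= 1·[1, -3+4i, 1, -3-4i] + 1·[-2, 2i, -6, -2i]

Computing element-wise:
Z[0] = 1·(1) + 1·(-2) = -1
Z[1] = 1·(-3+4i) + 1·(2i) = -3+6i
Z[2] = 1·(1) + 1·(-6) = -5
Z[3] = 1·(-3-4i) + 1·(-2i) = -3-6i

DFT(1x + 1y) = 1·X + 1·Y = [-1, -3+6i, -5, -3-6i]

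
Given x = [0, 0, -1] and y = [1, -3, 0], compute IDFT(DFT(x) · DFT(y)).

(x ⊛ y)[n] = Σ(m=0 to 2) x[m] · y[(n-m) mod 3]

Computing each output sample:
(x ⊛ y)[0] = 3
(x ⊛ y)[1] = 0
(x ⊛ y)[2] = -1

x ⊛ y = [3, 0, -1]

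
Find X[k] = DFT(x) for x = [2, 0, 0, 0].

X[k] = Σ(n=0 to 3) x[n] · ω_4^(nk)
where ω_4 = e^(-2πi/4)

Computing each X[k]:
X[0] = 2
X[1] = 2
X[2] = 2
X[3] = 2

X = [2, 2, 2, 2]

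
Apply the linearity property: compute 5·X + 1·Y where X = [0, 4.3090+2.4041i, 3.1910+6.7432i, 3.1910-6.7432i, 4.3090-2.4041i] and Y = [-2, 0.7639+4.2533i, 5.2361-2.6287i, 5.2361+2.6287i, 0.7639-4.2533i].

By linearity: DFT(5x + 1y) = 5·DFT(x) + 1·DFT(y)
= 5·[0, 4.3090+2.4041i, 3.1910+6.7432i, 3.1910-6.7432i, 4.3090-2.4041i] + 1·[-2, 0.7639+4.2533i, 5.2361-2.6287i, 5.2361+2.6287i, 0.7639-4.2533i]

Computing element-wise:
Z[0] = 5·(0) + 1·(-2) = -2
Z[1] = 5·(4.3090+2.4041i) + 1·(0.7639+4.2533i) = 22.3089+16.2738i
Z[2] = 5·(3.1910+6.7432i) + 1·(5.2361-2.6287i) = 21.1911+31.0873i
Z[3] = 5·(3.1910-6.7432i) + 1·(5.2361+2.6287i) = 21.1911-31.0873i
Z[4] = 5·(4.3090-2.4041i) + 1·(0.7639-4.2533i) = 22.3089-16.2738i

DFT(5x + 1y) = 5·X + 1·Y = [-2, 22.3089+16.2738i, 21.1911+31.0873i, 21.1911-31.0873i, 22.3089-16.2738i]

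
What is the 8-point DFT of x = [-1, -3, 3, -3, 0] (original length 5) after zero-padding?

Original 5-point DFT: [-4, -1.9271-0.6735i, 1.4271+7.4697i, 1.4271-7.4697i, -1.9271+0.6735i]
Zero-padded 8-point DFT provides frequency interpolation.

DFT_8([x, 0, ...]) = [-4, -1.0000+1.2426i, -4, -1.0000+7.2426i, 8, -1.0000-7.2426i, -4, -1.0000-1.2426i]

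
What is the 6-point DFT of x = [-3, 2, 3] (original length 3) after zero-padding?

Original 3-point DFT: [2, -5.5000+0.8660i, -5.5000-0.8660i]
Zero-padded 6-point DFT provides frequency interpolation.

DFT_6([x, 0, ...]) = [2, -3.5000-4.3301i, -5.5000+0.8660i, -2, -5.5000-0.8660i, -3.5000+4.3301i]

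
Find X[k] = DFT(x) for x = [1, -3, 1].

X[k] = Σ(n=0 to 2) x[n] · ω_3^(nk)
where ω_3 = e^(-2πi/3)

Computing each X[k]:
X[0] = -1
X[1] = 2.0000+3.4641i
X[2] = 2.0000-3.4641i

X = [-1, 2.0000+3.4641i, 2.0000-3.4641i]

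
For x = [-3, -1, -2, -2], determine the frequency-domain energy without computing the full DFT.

Parseval: Σ|x[n]|² = (1/N)Σ|X[k]|², so Σ|X[k]|² = N·Σ|x[n]|² = 4·18.0000

Σ|X[k]|² = N·Σ|x[n]|² = 4·18.0000 = 72.0000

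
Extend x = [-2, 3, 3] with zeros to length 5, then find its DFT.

Original 3-point DFT: [4, -5, -5]
Zero-padded 5-point DFT provides frequency interpolation.

DFT_5([x, 0, ...]) = [4, -3.5000-4.6165i, -3.5000+1.0898i, -3.5000-1.0898i, -3.5000+4.6165i]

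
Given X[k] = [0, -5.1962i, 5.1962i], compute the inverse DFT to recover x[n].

x[n] = (1/3) Σ(k=0 to 2) X[k] · e^(2πikn/3)

Computing each x[n]:
x[0] = 0
x[1] = 3
x[2] = -3

x = [0, 3, -3]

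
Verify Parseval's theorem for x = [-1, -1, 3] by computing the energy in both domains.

Time domain:
Σ|x[n]|² = |-1|² + |-1|² + |3|² = 11.0000

Frequency domain:
(1/3)Σ|X[k]|² = (1/3)(|1|² + |-2.0000+3.4641i|² + |-2.0000-3.4641i|²) = (1/3)·33.0000 = 11.0000

Both sides agree, confirming Parseval's theorem.

Σ|x[n]|² = (1/N)Σ|X[k]|² = 11.0000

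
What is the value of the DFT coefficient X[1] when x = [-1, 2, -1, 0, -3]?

X[1] = Σ(n=0 to 4) x[n] · ω_5^(1n) where ω_5 = e^(-2πi/5)
= (-1)·ω_5^0 + (2)·ω_5^1 + (-1)·ω_5^2 + (0)·ω_5^3 + (-3)·ω_5^4

X[1] = -0.5000-4.1675i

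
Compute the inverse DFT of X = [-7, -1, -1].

x[n] = (1/3) Σ(k=0 to 2) X[k] · e^(2πikn/3)

Computing each x[n]:
x[0] = -3
x[1] = -2
x[2] = -2

x = [-3, -2, -2]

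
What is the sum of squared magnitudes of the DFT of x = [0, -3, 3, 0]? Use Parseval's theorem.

Parseval: Σ|x[n]|² = (1/N)Σ|X[k]|², so Σ|X[k]|² = N·Σ|x[n]|² = 4·18.0000

Σ|X[k]|² = N·Σ|x[n]|² = 4·18.0000 = 72.0000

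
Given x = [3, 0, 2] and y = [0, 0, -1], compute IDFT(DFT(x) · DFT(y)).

(x ⊛ y)[n] = Σ(m=0 to 2) x[m] · y[(n-m) mod 3]

Computing each output sample:
(x ⊛ y)[0] = 0
(x ⊛ y)[1] = -2
(x ⊛ y)[2] = -3

x ⊛ y = [0, -2, -3]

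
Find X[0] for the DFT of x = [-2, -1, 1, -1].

X[0] = Σ(n=0 to 3) x[n] · ω_4^0 = Σ x[n]
= (-2) + (-1) + (1) + (-1)

X[0] = -3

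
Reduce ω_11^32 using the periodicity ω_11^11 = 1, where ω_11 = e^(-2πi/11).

Since ω_11^11 = 1, powers reduce modulo 11.
32 mod 11 = 10
So ω_11^32 = ω_11^10 = e^(-2πi·10/11)

ω_11^32 = ω_11^10 = 0.8413+0.5406i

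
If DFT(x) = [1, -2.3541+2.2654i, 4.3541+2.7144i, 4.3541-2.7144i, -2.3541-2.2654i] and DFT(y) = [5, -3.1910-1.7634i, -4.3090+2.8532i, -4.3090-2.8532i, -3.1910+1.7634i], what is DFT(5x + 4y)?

By linearity: DFT(5x + 4y) = 5·DFT(x) + 4·DFT(y)
= 5·[1, -2.3541+2.2654i, 4.3541+2.7144i, 4.3541-2.7144i, -2.3541-2.2654i] + 4·[5, -3.1910-1.7634i, -4.3090+2.8532i, -4.3090-2.8532i, -3.1910+1.7634i]

Computing element-wise:
Z[0] = 5·(1) + 4·(5) = 25
Z[1] = 5·(-2.3541+2.2654i) + 4·(-3.1910-1.7634i) = -24.5345+4.2734i
Z[2] = 5·(4.3541+2.7144i) + 4·(-4.3090+2.8532i) = 4.5345+24.9848i
Z[3] = 5·(4.3541-2.7144i) + 4·(-4.3090-2.8532i) = 4.5345-24.9848i
Z[4] = 5·(-2.3541-2.2654i) + 4·(-3.1910+1.7634i) = -24.5345-4.2734i

DFT(5x + 4y) = 5·X + 4·Y = [25, -24.5345+4.2734i, 4.5345+24.9848i, 4.5345-24.9848i, -24.5345-4.2734i]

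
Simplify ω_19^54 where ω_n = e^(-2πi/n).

Since ω_19^19 = 1, powers reduce modulo 19.
54 mod 19 = 16
So ω_19^54 = ω_19^16 = e^(-2πi·16/19)

ω_19^54 = ω_19^16 = 0.5469+0.8372i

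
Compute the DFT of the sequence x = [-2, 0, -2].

X[k] = Σ(n=0 to 2) x[n] · ω_3^(nk)
where ω_3 = e^(-2πi/3)

Computing each X[k]:
X[0] = -4
X[1] = -1.0000-1.7321i
X[2] = -1.0000+1.7321i

X = [-4, -1.0000-1.7321i, -1.0000+1.7321i]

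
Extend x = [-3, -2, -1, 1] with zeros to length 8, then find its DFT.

Original 4-point DFT: [-5, -2+3i, -3, -2-3i]
Zero-padded 8-point DFT provides frequency interpolation.

DFT_8([x, 0, ...]) = [-5, -5.1213+1.7071i, -2+3i, -0.8787-0.2929i, -3, -0.8787+0.2929i, -2-3i, -5.1213-1.7071i]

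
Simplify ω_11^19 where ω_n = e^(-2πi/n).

Since ω_11^11 = 1, powers reduce modulo 11.
19 mod 11 = 8
So ω_11^19 = ω_11^8 = e^(-2πi·8/11)

ω_11^19 = ω_11^8 = -0.1423+0.9898i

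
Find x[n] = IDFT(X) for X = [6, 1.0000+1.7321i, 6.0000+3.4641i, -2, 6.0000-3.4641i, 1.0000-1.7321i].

x[n] = (1/6) Σ(k=0 to 5) X[k] · e^(2πikn/6)

Computing each x[n]:
x[0] = 3
x[1] = -1
x[2] = 0
x[3] = 3
x[4] = -1
x[5] = 2

x = [3, -1, 0, 3, -1, 2]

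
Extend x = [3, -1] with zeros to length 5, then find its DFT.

Original 2-point DFT: [2, 4]
Zero-padded 5-point DFT provides frequency interpolation.

DFT_5([x, 0, ...]) = [2, 2.6910+0.9511i, 3.8090+0.5878i, 3.8090-0.5878i, 2.6910-0.9511i]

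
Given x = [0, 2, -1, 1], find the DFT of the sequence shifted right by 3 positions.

Time shift by 3: X_shifted[k] = ω_4^(3k) · X[k]
Shifted x = [2, -1, 1, 0]

DFT(x[n-3]) = [2, 1+1i, 4, 1-1i]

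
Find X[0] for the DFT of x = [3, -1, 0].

X[0] = Σ(n=0 to 2) x[n] · ω_3^0 = Σ x[n]
= (3) + (-1) + (0)

X[0] = 2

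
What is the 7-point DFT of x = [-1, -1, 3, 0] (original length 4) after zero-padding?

Original 4-point DFT: [1, -4+1i, 3, -4-1i]
Zero-padded 7-point DFT provides frequency interpolation.

DFT_7([x, 0, ...]) = [1, -2.2911-2.1430i, -3.4804+2.2766i, 1.7714+2.7794i, 1.7714-2.7794i, -3.4804-2.2766i, -2.2911+2.1430i]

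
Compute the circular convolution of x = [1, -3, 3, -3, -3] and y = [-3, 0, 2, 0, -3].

(x ⊛ y)[n] = Σ(m=0 to 4) x[m] · y[(n-m) mod 5]

Computing each output sample:
(x ⊛ y)[0] = 0
(x ⊛ y)[1] = -6
(x ⊛ y)[2] = 2
(x ⊛ y)[3] = 12
(x ⊛ y)[4] = 12

x ⊛ y = [0, -6, 2, 12, 12]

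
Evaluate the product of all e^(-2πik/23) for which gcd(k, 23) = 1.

The primitive 23rd roots of unity are ω_23^k for k coprime to 23: k ∈ {1, 2, 3, 4, 5, 6, 7, 8, 9, 10, 11, 12, 13, 14, 15, 16, 17, 18, 19, 20, 21, 22}
Their product equals the constant term of the cyclotomic polynomial Φ_23(x) up to sign.
For n ≥ 3, the product of all primitive nth roots of unity is 1. (For n=1 it is 1; for n=2 it is -1.)

1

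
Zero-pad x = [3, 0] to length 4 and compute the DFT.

Original 2-point DFT: [3, 3]
Zero-padded 4-point DFT provides frequency interpolation.

DFT_4([x, 0, ...]) = [3, 3, 3, 3]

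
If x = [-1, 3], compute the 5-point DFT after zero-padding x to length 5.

Original 2-point DFT: [2, -4]
Zero-padded 5-point DFT provides frequency interpolation.

DFT_5([x, 0, ...]) = [2, -0.0729-2.8532i, -3.4271-1.7634i, -3.4271+1.7634i, -0.0729+2.8532i]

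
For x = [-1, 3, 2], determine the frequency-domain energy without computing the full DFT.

Parseval: Σ|x[n]|² = (1/N)Σ|X[k]|², so Σ|X[k]|² = N·Σ|x[n]|² = 3·14.0000

Σ|X[k]|² = N·Σ|x[n]|² = 3·14.0000 = 42.0000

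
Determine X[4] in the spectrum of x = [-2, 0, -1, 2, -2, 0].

X[4] = Σ(n=0 to 5) x[n] · ω_6^(4n) where ω_6 = e^(-2πi/6)
= (-2)·ω_6^0 + (0)·ω_6^4 + (-1)·ω_6^8 + (2)·ω_6^12 + (-2)·ω_6^16 + (0)·ω_6^20

X[4] = 1.5000-0.8660i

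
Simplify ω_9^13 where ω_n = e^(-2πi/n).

Since ω_9^9 = 1, powers reduce modulo 9.
13 mod 9 = 4
So ω_9^13 = ω_9^4 = e^(-2πi·4/9)

ω_9^13 = ω_9^4 = -0.9397-0.3420i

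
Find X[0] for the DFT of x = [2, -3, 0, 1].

X[0] = Σ(n=0 to 3) x[n] · ω_4^0 = Σ x[n]
= (2) + (-3) + (0) + (1)

X[0] = 0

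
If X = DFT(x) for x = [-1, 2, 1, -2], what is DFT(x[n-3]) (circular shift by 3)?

Time shift by 3: X_shifted[k] = ω_4^(3k) · X[k]
Shifted x = [2, 1, -2, -1]

DFT(x[n-3]) = [0, 4-2i, 0, 4+2i]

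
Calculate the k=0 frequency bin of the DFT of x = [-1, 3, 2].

X[0] = Σ(n=0 to 2) x[n] · ω_3^0 = Σ x[n]
= (-1) + (3) + (2)

X[0] = 4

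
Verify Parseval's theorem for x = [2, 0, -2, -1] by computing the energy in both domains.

Time domain:
Σ|x[n]|² = |2|² + |0|² + |-2|² + |-1|² = 9.0000

Frequency domain:
(1/4)Σ|X[k]|² = (1/4)(|-1|² + |4-1i|² + |1|² + |4+1i|²) = (1/4)·36.0000 = 9.0000

Both sides agree, confirming Parseval's theorem.

Σ|x[n]|² = (1/N)Σ|X[k]|² = 9.0000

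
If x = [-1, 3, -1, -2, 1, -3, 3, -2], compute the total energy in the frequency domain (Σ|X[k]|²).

Parseval: Σ|x[n]|² = (1/N)Σ|X[k]|², so Σ|X[k]|² = N·Σ|x[n]|² = 8·38.0000

Σ|X[k]|² = N·Σ|x[n]|² = 8·38.0000 = 304.0000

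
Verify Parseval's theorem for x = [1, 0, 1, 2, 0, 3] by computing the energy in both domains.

Time domain:
Σ|x[n]|² = |1|² + |0|² + |1|² + |2|² + |0|² + |3|² = 15.0000

Frequency domain:
(1/6)Σ|X[k]|² = (1/6)(|7|² + |1.7321i|² + |1.0000+3.4641i|² + |-3|² + |1.0000-3.4641i|² + |-1.7321i|²) = (1/6)·90.0000 = 15.0000

Both sides agree, confirming Parseval's theorem.

Σ|x[n]|² = (1/N)Σ|X[k]|² = 15.0000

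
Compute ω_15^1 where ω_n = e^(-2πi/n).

ω_15^1 = e^(-2πi·1/15)
= cos(-2π·1/15) + i·sin(-2π·1/15)
= cos(-2π/15) + i·sin(-2π/15)

ω_15^1 = cos(-2π/15) + i·sin(-2π/15) = 0.9135-0.4067i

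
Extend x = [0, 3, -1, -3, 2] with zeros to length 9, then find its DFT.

Original 5-point DFT: [1, 4.7812-2.1266i, -5.2812+1.3143i, -5.2812-1.3143i, 4.7812+2.1266i]
Zero-padded 9-point DFT provides frequency interpolation.

DFT_9([x, 0, ...]) = [1, 1.7451+0.9705i, 4.4927-3.9249i, -5.0000-5.1962i, -1.7378+2.8988i, -1.7378-2.8988i, -5.0000+5.1962i, 4.4927+3.9249i, 1.7451-0.9705i]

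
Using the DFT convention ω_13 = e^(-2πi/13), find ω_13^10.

ω_13^10 = e^(-2πi·10/13)
= cos(-2π·10/13) + i·sin(-2π·10/13)
= cos(-20π/13) + i·sin(-20π/13)

ω_13^10 = cos(-20π/13) + i·sin(-20π/13) = 0.1205+0.9927i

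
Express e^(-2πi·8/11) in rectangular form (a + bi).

ω_11^8 = e^(-2πi·8/11)
= cos(-2π·8/11) + i·sin(-2π·8/11)
= cos(-16π/11) + i·sin(-16π/11)

ω_11^8 = cos(-16π/11) + i·sin(-16π/11) = -0.1423+0.9898i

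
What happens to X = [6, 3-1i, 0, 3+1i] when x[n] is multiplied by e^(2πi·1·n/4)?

Modulation property: DFT(ω_4^(-1n)·x[n]) = X[(k-1) mod 4], so circularly shift X by 1 positions.

X[k-1] = [3+1i, 6, 3-1i, 0]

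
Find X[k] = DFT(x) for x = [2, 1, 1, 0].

X[k] = Σ(n=0 to 3) x[n] · ω_4^(nk)
where ω_4 = e^(-2πi/4)

Computing each X[k]:
X[0] = 4
X[1] = 1-1i
X[2] = 2
X[3] = 1+1i

X = [4, 1-1i, 2, 1+1i]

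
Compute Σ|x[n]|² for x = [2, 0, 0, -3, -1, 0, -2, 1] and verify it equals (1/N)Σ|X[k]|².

Time domain:
Σ|x[n]|² = |2|² + |0|² + |0|² + |-3|² + |-1|² + |0|² + |-2|² + |1|² = 19.0000

Frequency domain:
(1/8)Σ|X[k]|² = (1/8)(|-3|² + |5.8284+0.8284i|² + |3-2i|² + |0.1716+4.8284i|² + |1|² + |0.1716-4.8284i|² + |3+2i|² + |5.8284-0.8284i|²) = (1/8)·152.0000 = 19.0000

Both sides agree, confirming Parseval's theorem.

Σ|x[n]|² = (1/N)Σ|X[k]|² = 19.0000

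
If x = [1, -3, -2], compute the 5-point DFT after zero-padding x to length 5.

Original 3-point DFT: [-4, 3.5000+0.8660i, 3.5000-0.8660i]
Zero-padded 5-point DFT provides frequency interpolation.

DFT_5([x, 0, ...]) = [-4, 1.6910+4.0287i, 2.8090-0.1388i, 2.8090+0.1388i, 1.6910-4.0287i]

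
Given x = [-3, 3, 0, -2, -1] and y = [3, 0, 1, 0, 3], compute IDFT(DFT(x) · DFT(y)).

(x ⊛ y)[n] = Σ(m=0 to 4) x[m] · y[(n-m) mod 5]

Computing each output sample:
(x ⊛ y)[0] = -2
(x ⊛ y)[1] = 8
(x ⊛ y)[2] = -9
(x ⊛ y)[3] = -6
(x ⊛ y)[4] = -12

x ⊛ y = [-2, 8, -9, -6, -12]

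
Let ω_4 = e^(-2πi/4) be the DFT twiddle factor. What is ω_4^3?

ω_4^3 = e^(-2πi·3/4)
= cos(-2π·3/4) + i·sin(-2π·3/4)
= cos(-6π/4) + i·sin(-6π/4)

ω_4^3 = cos(-6π/4) + i·sin(-6π/4) = 1i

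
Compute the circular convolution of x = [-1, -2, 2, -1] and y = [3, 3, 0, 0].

(x ⊛ y)[n] = Σ(m=0 to 3) x[m] · y[(n-m) mod 4]

Computing each output sample:
(x ⊛ y)[0] = -6
(x ⊛ y)[1] = -9
(x ⊛ y)[2] = 0
(x ⊛ y)[3] = 3

x ⊛ y = [-6, -9, 0, 3]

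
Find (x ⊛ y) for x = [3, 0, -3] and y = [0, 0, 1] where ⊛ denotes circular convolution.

(x ⊛ y)[n] = Σ(m=0 to 2) x[m] · y[(n-m) mod 3]

Computing each output sample:
(x ⊛ y)[0] = 0
(x ⊛ y)[1] = -3
(x ⊛ y)[2] = 3

x ⊛ y = [0, -3, 3]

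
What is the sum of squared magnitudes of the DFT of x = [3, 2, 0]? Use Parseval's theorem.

Parseval: Σ|x[n]|² = (1/N)Σ|X[k]|², so Σ|X[k]|² = N·Σ|x[n]|² = 3·13.0000

Σ|X[k]|² = N·Σ|x[n]|² = 3·13.0000 = 39.0000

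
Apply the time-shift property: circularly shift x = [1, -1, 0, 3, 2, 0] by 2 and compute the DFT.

Time shift by 2: X_shifted[k] = ω_6^(2k) · X[k]
Shifted x = [2, 0, 1, -1, 0, 3]

DFT(x[n-2]) = [5, 4.0000+1.7321i, -1.0000+3.4641i, 1, -1.0000-3.4641i, 4.0000-1.7321i]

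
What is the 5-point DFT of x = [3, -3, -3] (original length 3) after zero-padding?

Original 3-point DFT: [-3, 6, 6]
Zero-padded 5-point DFT provides frequency interpolation.

DFT_5([x, 0, ...]) = [-3, 4.5000+4.6165i, 4.5000-1.0898i, 4.5000+1.0898i, 4.5000-4.6165i]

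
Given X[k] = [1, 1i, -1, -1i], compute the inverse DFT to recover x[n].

x[n] = (1/4) Σ(k=0 to 3) X[k] · e^(2πikn/4)

Computing each x[n]:
x[0] = 0
x[1] = 0
x[2] = 0
x[3] = 1

x = [0, 0, 0, 1]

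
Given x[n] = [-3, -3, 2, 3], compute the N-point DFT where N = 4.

X[k] = Σ(n=0 to 3) x[n] · ω_4^(nk)
where ω_4 = e^(-2πi/4)

Computing each X[k]:
X[0] = -1
X[1] = -5+6i
X[2] = -1
X[3] = -5-6i

X = [-1, -5+6i, -1, -5-6i]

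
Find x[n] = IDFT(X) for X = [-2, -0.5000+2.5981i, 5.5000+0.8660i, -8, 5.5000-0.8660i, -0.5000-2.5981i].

x[n] = (1/6) Σ(k=0 to 5) X[k] · e^(2πikn/6)

Computing each x[n]:
x[0] = 0
x[1] = -1
x[2] = -3
x[3] = 3
x[4] = -2
x[5] = 1

x = [0, -1, -3, 3, -2, 1]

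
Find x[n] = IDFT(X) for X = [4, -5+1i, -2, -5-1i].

x[n] = (1/4) Σ(k=0 to 3) X[k] · e^(2πikn/4)

Computing each x[n]:
x[0] = -2
x[1] = 1
x[2] = 3
x[3] = 2

x = [-2, 1, 3, 2]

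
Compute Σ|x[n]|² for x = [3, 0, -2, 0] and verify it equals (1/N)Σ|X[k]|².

Time domain:
Σ|x[n]|² = |3|² + |0|² + |-2|² + |0|² = 13.0000

Frequency domain:
(1/4)Σ|X[k]|² = (1/4)(|1|² + |5|² + |1|² + |5|²) = (1/4)·52.0000 = 13.0000

Both sides agree, confirming Parseval's theorem.

Σ|x[n]|² = (1/N)Σ|X[k]|² = 13.0000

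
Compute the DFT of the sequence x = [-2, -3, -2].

X[k] = Σ(n=0 to 2) x[n] · ω_3^(nk)
where ω_3 = e^(-2πi/3)

Computing each X[k]:
X[0] = -7
X[1] = 0.5000+0.8660i
X[2] = 0.5000-0.8660i

X = [-7, 0.5000+0.8660i, 0.5000-0.8660i]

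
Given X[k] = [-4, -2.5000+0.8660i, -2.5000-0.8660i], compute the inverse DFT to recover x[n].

x[n] = (1/3) Σ(k=0 to 2) X[k] · e^(2πikn/3)

Computing each x[n]:
x[0] = -3
x[1] = -1
x[2] = 0

x = [-3, -1, 0]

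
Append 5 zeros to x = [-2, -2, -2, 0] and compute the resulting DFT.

Original 4-point DFT: [-6, 2i, -2, -2i]
Zero-padded 9-point DFT provides frequency interpolation.

DFT_9([x, 0, ...]) = [-6, -3.8794+3.2552i, -0.4679+2.6537i, 0, -1.6527-0.6015i, -1.6527+0.6015i, 0, -0.4679-2.6537i, -3.8794-3.2552i]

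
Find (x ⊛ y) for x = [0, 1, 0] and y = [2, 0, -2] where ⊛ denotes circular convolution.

(x ⊛ y)[n] = Σ(m=0 to 2) x[m] · y[(n-m) mod 3]

Computing each output sample:
(x ⊛ y)[0] = -2
(x ⊛ y)[1] = 2
(x ⊛ y)[2] = 0

x ⊛ y = [-2, 2, 0]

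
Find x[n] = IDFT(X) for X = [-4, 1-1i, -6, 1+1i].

x[n] = (1/4) Σ(k=0 to 3) X[k] · e^(2πikn/4)

Computing each x[n]:
x[0] = -2
x[1] = 1
x[2] = -3
x[3] = 0

x = [-2, 1, -3, 0]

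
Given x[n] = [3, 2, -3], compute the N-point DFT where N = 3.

X[k] = Σ(n=0 to 2) x[n] · ω_3^(nk)
where ω_3 = e^(-2πi/3)

Computing each X[k]:
X[0] = 2
X[1] = 3.5000-4.3301i
X[2] = 3.5000+4.3301i

X = [2, 3.5000-4.3301i, 3.5000+4.3301i]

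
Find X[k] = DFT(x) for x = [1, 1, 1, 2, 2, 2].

X[k] = Σ(n=0 to 5) x[n] · ω_6^(nk)
where ω_6 = e^(-2πi/6)

Computing each X[k]:
X[0] = 9
X[1] = -1.0000+1.7321i
X[2] = 0
X[3] = -1
X[4] = 0
X[5] = -1.0000-1.7321i

X = [9, -1.0000+1.7321i, 0, -1, 0, -1.0000-1.7321i]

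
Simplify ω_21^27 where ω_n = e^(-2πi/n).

Since ω_21^21 = 1, powers reduce modulo 21.
27 mod 21 = 6
So ω_21^27 = ω_21^6 = e^(-2πi·6/21)

ω_21^27 = ω_21^6 = -0.2225-0.9749i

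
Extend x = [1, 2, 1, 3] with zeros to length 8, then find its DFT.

Original 4-point DFT: [7, 1i, -3, -1i]
Zero-padded 8-point DFT provides frequency interpolation.

DFT_8([x, 0, ...]) = [7, 0.2929-4.5355i, 1i, 1.7071-2.5355i, -3, 1.7071+2.5355i, -1i, 0.2929+4.5355i]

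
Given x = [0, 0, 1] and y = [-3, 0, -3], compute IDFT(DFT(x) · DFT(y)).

(x ⊛ y)[n] = Σ(m=0 to 2) x[m] · y[(n-m) mod 3]

Computing each output sample:
(x ⊛ y)[0] = 0
(x ⊛ y)[1] = -3
(x ⊛ y)[2] = -3

x ⊛ y = [0, -3, -3]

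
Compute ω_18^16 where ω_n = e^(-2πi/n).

ω_18^16 = e^(-2πi·16/18)
= cos(-2π·16/18) + i·sin(-2π·16/18)
= cos(-32π/18) + i·sin(-32π/18)

ω_18^16 = cos(-32π/18) + i·sin(-32π/18) = 0.7660+0.6428i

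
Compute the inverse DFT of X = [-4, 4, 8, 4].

x[n] = (1/4) Σ(k=0 to 3) X[k] · e^(2πikn/4)

Computing each x[n]:
x[0] = 3
x[1] = -3
x[2] = -1
x[3] = -3

x = [3, -3, -1, -3]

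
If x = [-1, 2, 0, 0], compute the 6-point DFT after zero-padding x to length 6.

Original 4-point DFT: [1, -1-2i, -3, -1+2i]
Zero-padded 6-point DFT provides frequency interpolation.

DFT_6([x, 0, ...]) = [1, -1.7321i, -2.0000-1.7321i, -3, -2.0000+1.7321i, 1.7321i]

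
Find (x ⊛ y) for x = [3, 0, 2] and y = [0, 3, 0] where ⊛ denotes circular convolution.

(x ⊛ y)[n] = Σ(m=0 to 2) x[m] · y[(n-m) mod 3]

Computing each output sample:
(x ⊛ y)[0] = 6
(x ⊛ y)[1] = 9
(x ⊛ y)[2] = 0

x ⊛ y = [6, 9, 0]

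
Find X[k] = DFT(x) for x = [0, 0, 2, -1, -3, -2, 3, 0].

X[k] = Σ(n=0 to 7) x[n] · ω_8^(nk)
where ω_8 = e^(-2πi/8)

Computing each X[k]:
X[0] = -1
X[1] = 5.1213+0.2929i
X[2] = -8+1i
X[3] = 0.8787-1.7071i
X[4] = 5
X[5] = 0.8787+1.7071i
X[6] = -8-1i
X[7] = 5.1213-0.2929i

X = [-1, 5.1213+0.2929i, -8+1i, 0.8787-1.7071i, 5, 0.8787+1.7071i, -8-1i, 5.1213-0.2929i]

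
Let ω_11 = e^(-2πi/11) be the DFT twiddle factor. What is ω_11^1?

ω_11^1 = e^(-2πi·1/11)
= cos(-2π·1/11) + i·sin(-2π·1/11)
= cos(-2π/11) + i·sin(-2π/11)

ω_11^1 = cos(-2π/11) + i·sin(-2π/11) = 0.8413-0.5406i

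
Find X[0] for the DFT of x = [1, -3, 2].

X[0] = Σ(n=0 to 2) x[n] · ω_3^0 = Σ x[n]
= (1) + (-3) + (2)

X[0] = 0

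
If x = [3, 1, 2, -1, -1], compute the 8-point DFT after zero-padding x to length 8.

Original 5-point DFT: [4, 2.1910-3.6655i, 3.3090+1.6776i, 3.3090-1.6776i, 2.1910+3.6655i]
Zero-padded 8-point DFT provides frequency interpolation.

DFT_8([x, 0, ...]) = [4, 5.4142-2.0000i, -2i, 2.5858+2.0000i, 4, 2.5858-2.0000i, 2i, 5.4142+2.0000i]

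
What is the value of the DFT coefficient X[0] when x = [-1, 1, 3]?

X[0] = Σ(n=0 to 2) x[n] · ω_3^0 = Σ x[n]
= (-1) + (1) + (3)

X[0] = 3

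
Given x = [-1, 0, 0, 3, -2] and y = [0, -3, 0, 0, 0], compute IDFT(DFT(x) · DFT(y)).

(x ⊛ y)[n] = Σ(m=0 to 4) x[m] · y[(n-m) mod 5]

Computing each output sample:
(x ⊛ y)[0] = 6
(x ⊛ y)[1] = 3
(x ⊛ y)[2] = 0
(x ⊛ y)[3] = 0
(x ⊛ y)[4] = -9

x ⊛ y = [6, 3, 0, 0, -9]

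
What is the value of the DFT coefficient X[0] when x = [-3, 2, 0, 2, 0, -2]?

X[0] = Σ(n=0 to 5) x[n] · ω_6^0 = Σ x[n]
= (-3) + (2) + (0) + (2) + (0) + (-2)

X[0] = -1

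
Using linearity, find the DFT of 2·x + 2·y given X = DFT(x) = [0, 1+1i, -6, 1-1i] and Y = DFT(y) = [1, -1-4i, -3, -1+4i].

By linearity: DFT(2x + 2y) = 2·DFT(x) + 2·DFT(y)
= 2·[0, 1+1i, -6, 1-1i] + 2·[1, -1-4i, -3, -1+4i]

Computing element-wise:
Z[0] = 2·(0) + 2·(1) = 2
Z[1] = 2·(1+1i) + 2·(-1-4i) = -6i
Z[2] = 2·(-6) + 2·(-3) = -18
Z[3] = 2·(1-1i) + 2·(-1+4i) = 6i

DFT(2x + 2y) = 2·X + 2·Y = [2, -6i, -18, 6i]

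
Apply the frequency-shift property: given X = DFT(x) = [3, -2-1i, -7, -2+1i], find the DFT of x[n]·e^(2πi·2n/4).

Modulation property: DFT(ω_4^(-2n)·x[n]) = X[(k-2) mod 4], so circularly shift X by 2 positions.

X[k-2] = [-7, -2+1i, 3, -2-1i]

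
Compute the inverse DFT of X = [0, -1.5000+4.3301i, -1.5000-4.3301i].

x[n] = (1/3) Σ(k=0 to 2) X[k] · e^(2πikn/3)

Computing each x[n]:
x[0] = -1
x[1] = -2
x[2] = 3

x = [-1, -2, 3]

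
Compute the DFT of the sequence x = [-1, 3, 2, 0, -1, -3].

X[k] = Σ(n=0 to 5) x[n] · ω_6^(nk)
where ω_6 = e^(-2πi/6)

Computing each X[k]:
X[0] = 0
X[1] = -1.5000-7.7942i
X[2] = -1.5000-2.5981i
X[3] = 0
X[4] = -1.5000+2.5981i
X[5] = -1.5000+7.7942i

X = [0, -1.5000-7.7942i, -1.5000-2.5981i, 0, -1.5000+2.5981i, -1.5000+7.7942i]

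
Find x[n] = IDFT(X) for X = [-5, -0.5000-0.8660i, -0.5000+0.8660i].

x[n] = (1/3) Σ(k=0 to 2) X[k] · e^(2πikn/3)

Computing each x[n]:
x[0] = -2
x[1] = -1
x[2] = -2

x = [-2, -1, -2]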